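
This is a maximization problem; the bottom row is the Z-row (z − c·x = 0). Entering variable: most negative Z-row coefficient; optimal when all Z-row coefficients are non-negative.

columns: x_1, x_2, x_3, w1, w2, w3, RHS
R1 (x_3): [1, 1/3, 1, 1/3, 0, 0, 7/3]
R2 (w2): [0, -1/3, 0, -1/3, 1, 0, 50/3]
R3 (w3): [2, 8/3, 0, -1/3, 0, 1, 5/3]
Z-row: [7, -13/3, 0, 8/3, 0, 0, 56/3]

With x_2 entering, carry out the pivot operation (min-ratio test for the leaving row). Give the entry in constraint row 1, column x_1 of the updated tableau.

3/4

Ratio test on column x_2 — row 1: (7/3)/(1/3) = 7; row 2: entry -1/3 ≤ 0; row 3: (5/3)/(8/3) = 5/8. Minimum is 5/8 at row 3 (w3 leaves); pivot element 8/3.
Divide row 3 by 8/3; eliminate column x_2 from the other rows.
Row 1 update in column x_1: 1 − (1/3)·(3/4) = 3/4.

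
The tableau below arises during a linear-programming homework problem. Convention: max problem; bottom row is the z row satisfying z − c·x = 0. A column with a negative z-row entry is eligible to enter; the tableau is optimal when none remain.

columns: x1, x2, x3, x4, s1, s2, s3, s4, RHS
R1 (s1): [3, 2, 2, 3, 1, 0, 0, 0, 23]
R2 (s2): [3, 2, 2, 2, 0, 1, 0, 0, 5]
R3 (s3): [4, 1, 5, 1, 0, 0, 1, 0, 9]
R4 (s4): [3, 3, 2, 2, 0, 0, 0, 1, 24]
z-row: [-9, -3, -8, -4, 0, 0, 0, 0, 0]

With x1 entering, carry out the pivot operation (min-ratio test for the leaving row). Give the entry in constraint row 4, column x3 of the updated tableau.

Ratio test on column x1 — row 1: 23/3 = 23/3; row 2: 5/3 = 5/3; row 3: 9/4 = 9/4; row 4: 24/3 = 8. Minimum is 5/3 at row 2 (s2 leaves); pivot element 3.
Divide row 2 by 3; eliminate column x1 from the other rows.
Row 4 update in column x3: 2 − 3·(2/3) = 0.

0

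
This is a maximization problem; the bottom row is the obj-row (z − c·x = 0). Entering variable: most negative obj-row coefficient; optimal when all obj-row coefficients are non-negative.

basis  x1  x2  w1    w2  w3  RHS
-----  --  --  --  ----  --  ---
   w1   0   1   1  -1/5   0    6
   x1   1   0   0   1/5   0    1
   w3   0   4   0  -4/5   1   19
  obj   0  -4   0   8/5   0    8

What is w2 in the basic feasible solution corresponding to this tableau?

w2 is not in the basis, so in the current basic feasible solution w2 = 0.

0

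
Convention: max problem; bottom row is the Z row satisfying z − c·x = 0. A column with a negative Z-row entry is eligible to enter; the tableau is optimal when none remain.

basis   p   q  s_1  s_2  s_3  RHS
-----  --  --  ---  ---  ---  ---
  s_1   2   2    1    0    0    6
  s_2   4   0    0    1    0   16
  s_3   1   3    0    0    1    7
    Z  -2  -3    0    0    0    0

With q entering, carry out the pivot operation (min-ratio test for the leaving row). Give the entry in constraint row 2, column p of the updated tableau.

Ratio test on column q — row 1: 6/2 = 3; row 2: entry 0 ≤ 0; row 3: 7/3 = 7/3. Minimum is 7/3 at row 3 (s_3 leaves); pivot element 3.
Divide row 3 by 3; eliminate column q from the other rows.
Row 2 update in column p: 4 − 0·(1/3) = 4.

4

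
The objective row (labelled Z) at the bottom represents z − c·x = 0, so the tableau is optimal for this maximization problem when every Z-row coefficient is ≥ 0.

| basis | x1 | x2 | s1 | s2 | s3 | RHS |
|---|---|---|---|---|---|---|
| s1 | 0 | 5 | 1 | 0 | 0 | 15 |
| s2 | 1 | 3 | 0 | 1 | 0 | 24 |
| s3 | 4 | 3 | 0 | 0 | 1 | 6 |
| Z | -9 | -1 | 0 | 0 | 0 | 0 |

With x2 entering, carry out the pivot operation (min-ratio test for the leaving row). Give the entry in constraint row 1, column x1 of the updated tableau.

Ratio test on column x2 — row 1: 15/5 = 3; row 2: 24/3 = 8; row 3: 6/3 = 2. Minimum is 2 at row 3 (s3 leaves); pivot element 3.
Divide row 3 by 3; eliminate column x2 from the other rows.
Row 1 update in column x1: 0 − 5·(4/3) = -20/3.

-20/3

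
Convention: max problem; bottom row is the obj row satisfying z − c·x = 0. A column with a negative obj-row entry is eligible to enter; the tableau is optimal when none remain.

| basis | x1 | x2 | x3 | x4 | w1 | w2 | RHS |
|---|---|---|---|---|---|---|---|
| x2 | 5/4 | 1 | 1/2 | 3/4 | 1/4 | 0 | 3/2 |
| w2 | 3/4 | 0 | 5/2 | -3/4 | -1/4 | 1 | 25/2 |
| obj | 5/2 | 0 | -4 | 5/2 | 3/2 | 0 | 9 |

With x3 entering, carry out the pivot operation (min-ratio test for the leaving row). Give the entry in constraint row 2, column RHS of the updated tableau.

5

Ratio test on column x3 — row 1: (3/2)/(1/2) = 3; row 2: (25/2)/(5/2) = 5. Minimum is 3 at row 1 (x2 leaves); pivot element 1/2.
Divide row 1 by 1/2; eliminate column x3 from the other rows.
Row 2 update in column RHS: 25/2 − (5/2)·3 = 5.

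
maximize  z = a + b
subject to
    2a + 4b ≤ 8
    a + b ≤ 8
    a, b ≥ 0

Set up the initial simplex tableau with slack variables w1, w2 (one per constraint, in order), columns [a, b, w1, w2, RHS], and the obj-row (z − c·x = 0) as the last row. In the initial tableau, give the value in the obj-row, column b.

The obj-row carries the negated objective coefficients: the b entry is -1.

-1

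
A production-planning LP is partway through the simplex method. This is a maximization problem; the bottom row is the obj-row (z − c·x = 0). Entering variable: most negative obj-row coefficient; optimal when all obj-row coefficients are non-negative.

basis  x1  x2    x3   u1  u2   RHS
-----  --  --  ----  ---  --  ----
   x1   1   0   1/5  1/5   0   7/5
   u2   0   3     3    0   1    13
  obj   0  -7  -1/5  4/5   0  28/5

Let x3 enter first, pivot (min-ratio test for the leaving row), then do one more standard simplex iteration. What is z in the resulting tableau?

539/15

Ratio test on column x3 — row 1: (7/5)/(1/5) = 7; row 2: 13/3 = 13/3. Minimum is 13/3 at row 2 (u2 leaves); pivot element 3.
Pivot on row 2; the obj-row RHS becomes 28/5 − (-1/5)·(13/3) = 97/15.
Next entering variable (most negative obj-row entry -34/5): x2.
Ratio test on column x2 — row 1: entry -1/5 ≤ 0; row 2: (13/3)/1 = 13/3. Minimum is 13/3 at row 2 (x3 leaves); pivot element 1.
After the second pivot the obj-row RHS is 97/15 − (-34/5)·(13/3) = 539/15.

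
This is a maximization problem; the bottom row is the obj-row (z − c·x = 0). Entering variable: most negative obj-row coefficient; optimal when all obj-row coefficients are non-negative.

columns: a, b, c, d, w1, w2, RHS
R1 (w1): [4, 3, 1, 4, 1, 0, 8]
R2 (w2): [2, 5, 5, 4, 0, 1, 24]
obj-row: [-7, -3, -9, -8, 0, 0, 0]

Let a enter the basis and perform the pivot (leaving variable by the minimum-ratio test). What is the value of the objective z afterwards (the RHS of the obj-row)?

14

Ratio test on column a — row 1: 8/4 = 2; row 2: 24/2 = 12. Minimum is 2 at row 1 (w1 leaves); pivot element 4.
Pivot on row 1; the obj-row RHS becomes 0 − (-7)·2 = 14.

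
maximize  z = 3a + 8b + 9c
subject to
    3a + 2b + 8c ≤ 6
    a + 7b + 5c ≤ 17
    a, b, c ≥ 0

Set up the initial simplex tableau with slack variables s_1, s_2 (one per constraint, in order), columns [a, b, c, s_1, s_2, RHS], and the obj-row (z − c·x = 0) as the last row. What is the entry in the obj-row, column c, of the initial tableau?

-9

The obj-row carries the negated objective coefficients: the c entry is -9.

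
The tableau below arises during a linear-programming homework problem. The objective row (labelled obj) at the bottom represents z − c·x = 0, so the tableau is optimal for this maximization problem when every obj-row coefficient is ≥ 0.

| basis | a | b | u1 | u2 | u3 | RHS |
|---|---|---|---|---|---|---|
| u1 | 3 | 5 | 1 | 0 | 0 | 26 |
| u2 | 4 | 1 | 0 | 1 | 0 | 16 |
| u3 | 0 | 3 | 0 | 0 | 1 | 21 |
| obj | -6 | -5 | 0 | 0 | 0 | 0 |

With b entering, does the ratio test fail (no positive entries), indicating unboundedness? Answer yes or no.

Column b has positive entries in row(s) 1, 2, 3, so the ratio test bounds it — not unbounded.

no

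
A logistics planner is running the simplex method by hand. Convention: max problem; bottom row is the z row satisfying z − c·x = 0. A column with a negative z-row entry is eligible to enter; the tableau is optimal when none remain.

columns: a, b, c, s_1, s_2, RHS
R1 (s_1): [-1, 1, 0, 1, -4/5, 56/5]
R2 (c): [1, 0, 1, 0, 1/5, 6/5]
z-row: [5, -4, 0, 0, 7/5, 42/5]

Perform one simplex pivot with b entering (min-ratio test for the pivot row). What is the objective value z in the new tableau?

266/5

Ratio test on column b — row 1: (56/5)/1 = 56/5; row 2: entry 0 ≤ 0. Minimum is 56/5 at row 1 (s_1 leaves); pivot element 1.
Pivot on row 1; the z-row RHS becomes 42/5 − (-4)·(56/5) = 266/5.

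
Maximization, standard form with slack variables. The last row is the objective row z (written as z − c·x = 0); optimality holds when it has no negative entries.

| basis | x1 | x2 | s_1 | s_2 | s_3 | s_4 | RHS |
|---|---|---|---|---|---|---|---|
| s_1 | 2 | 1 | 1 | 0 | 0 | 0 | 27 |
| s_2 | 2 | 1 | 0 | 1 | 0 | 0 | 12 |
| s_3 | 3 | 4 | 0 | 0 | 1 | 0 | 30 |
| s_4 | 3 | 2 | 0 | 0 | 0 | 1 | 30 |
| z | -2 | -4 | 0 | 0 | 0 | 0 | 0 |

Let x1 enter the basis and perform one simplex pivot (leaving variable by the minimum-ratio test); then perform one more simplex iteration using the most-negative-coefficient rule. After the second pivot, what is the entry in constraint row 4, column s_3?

-1/5

Ratio test on column x1 — row 1: 27/2 = 27/2; row 2: 12/2 = 6; row 3: 30/3 = 10; row 4: 30/3 = 10. Minimum is 6 at row 2 (s_2 leaves); pivot element 2.
Divide row 2 by 2; eliminate column x1 from the other rows.
Second iteration: most negative z-row entry is -3 in column x2, so x2 enters.
Ratio test on column x2 — row 1: entry 0 ≤ 0; row 2: 6/(1/2) = 12; row 3: 12/(5/2) = 24/5; row 4: 12/(1/2) = 24. Minimum is 24/5 at row 3 (s_3 leaves); pivot element 5/2.
Divide row 3 by 5/2; eliminate column x2 from the other rows.
After both pivots, the entry at constraint row 4, column s_3 is -1/5.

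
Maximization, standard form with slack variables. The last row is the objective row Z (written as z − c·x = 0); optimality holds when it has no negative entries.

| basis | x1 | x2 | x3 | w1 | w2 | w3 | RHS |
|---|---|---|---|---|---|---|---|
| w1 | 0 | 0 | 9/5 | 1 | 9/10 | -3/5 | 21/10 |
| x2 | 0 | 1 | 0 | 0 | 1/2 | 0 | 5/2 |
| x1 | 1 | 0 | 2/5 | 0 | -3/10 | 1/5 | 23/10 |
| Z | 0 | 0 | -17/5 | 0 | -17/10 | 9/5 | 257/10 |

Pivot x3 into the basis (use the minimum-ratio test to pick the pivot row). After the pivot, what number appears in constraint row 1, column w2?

1/2

Ratio test on column x3 — row 1: (21/10)/(9/5) = 7/6; row 2: entry 0 ≤ 0; row 3: (23/10)/(2/5) = 23/4. Minimum is 7/6 at row 1 (w1 leaves); pivot element 9/5.
Divide row 1 by 9/5; eliminate column x3 from the other rows.
In the new row 1, the w2 entry is the old entry divided by the pivot: (9/10)/(9/5) = 1/2.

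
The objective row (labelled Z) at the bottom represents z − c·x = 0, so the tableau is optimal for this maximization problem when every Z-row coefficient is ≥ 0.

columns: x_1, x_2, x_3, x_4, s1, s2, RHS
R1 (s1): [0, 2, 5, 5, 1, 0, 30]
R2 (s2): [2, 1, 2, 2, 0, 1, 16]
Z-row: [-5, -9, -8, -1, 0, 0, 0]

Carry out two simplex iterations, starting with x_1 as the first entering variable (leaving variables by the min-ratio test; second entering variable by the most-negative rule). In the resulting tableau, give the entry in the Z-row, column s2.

5/2

Ratio test on column x_1 — row 1: entry 0 ≤ 0; row 2: 16/2 = 8. Minimum is 8 at row 2 (s2 leaves); pivot element 2.
Divide row 2 by 2; eliminate column x_1 from the other rows.
Second iteration: most negative Z-row entry is -13/2 in column x_2, so x_2 enters.
Ratio test on column x_2 — row 1: 30/2 = 15; row 2: 8/(1/2) = 16. Minimum is 15 at row 1 (s1 leaves); pivot element 2.
Divide row 1 by 2; eliminate column x_2 from the other rows.
After both pivots, the entry at the Z-row, column s2 is 5/2.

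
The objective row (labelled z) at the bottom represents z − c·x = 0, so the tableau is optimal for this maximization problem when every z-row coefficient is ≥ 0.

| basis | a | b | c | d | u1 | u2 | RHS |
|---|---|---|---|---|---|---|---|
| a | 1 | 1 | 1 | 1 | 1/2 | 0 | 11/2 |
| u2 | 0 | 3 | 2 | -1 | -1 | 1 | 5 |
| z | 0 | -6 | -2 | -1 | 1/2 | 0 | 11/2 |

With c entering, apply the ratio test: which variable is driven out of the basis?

u2

Column c entries and ratios — a: (11/2)/1 = 11/2; u2: 5/2 = 5/2.
Smallest ratio is 5/2 in the row of u2, so u2 leaves.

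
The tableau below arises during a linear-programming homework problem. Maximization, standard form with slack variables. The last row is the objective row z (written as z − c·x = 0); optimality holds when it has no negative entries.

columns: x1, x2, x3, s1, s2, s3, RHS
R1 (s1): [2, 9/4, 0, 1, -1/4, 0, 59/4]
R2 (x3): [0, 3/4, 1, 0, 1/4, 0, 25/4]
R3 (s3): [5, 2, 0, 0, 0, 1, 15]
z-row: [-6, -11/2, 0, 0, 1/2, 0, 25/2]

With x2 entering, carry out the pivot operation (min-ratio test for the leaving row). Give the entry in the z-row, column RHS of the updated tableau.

437/9

Ratio test on column x2 — row 1: (59/4)/(9/4) = 59/9; row 2: (25/4)/(3/4) = 25/3; row 3: 15/2 = 15/2. Minimum is 59/9 at row 1 (s1 leaves); pivot element 9/4.
Divide row 1 by 9/4; eliminate column x2 from the other rows.
z-row update in column RHS: 25/2 − (-11/2)·(59/9) = 437/9.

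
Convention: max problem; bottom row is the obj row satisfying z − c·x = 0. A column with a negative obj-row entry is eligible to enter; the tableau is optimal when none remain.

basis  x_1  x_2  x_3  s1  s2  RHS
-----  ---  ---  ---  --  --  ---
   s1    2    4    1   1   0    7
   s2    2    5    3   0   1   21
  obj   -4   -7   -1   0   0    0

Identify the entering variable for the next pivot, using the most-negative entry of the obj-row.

Negative obj-row entries: x_1: -4, x_2: -7, x_3: -1.
The most negative is -7 in column x_2, so x_2 enters.

x_2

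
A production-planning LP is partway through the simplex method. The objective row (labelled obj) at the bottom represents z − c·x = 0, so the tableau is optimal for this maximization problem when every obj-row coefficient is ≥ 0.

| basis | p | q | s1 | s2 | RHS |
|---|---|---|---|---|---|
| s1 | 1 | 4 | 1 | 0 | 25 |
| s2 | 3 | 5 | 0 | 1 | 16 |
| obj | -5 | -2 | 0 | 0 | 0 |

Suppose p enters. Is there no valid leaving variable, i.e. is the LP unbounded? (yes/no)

Column p has positive entries in row(s) 1, 2, so the ratio test bounds it — not unbounded.

no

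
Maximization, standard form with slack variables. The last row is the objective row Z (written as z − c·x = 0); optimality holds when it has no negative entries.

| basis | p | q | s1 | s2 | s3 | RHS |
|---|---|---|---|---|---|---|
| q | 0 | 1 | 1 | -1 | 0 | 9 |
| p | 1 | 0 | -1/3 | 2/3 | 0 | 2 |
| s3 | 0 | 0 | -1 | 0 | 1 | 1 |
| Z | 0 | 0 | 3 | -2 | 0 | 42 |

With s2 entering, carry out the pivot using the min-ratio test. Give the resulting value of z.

Ratio test on column s2 — row 1: entry -1 ≤ 0; row 2: 2/(2/3) = 3; row 3: entry 0 ≤ 0. Minimum is 3 at row 2 (p leaves); pivot element 2/3.
Pivot on row 2; the Z-row RHS becomes 42 − (-2)·3 = 48.

48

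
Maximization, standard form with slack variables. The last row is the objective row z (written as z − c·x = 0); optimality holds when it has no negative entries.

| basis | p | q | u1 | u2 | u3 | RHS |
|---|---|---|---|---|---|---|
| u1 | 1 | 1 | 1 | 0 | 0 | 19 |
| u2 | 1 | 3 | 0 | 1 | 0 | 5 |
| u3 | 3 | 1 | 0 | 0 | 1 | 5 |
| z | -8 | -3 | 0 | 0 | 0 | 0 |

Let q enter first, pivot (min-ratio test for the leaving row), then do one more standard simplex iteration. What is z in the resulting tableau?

55/4

Ratio test on column q — row 1: 19/1 = 19; row 2: 5/3 = 5/3; row 3: 5/1 = 5. Minimum is 5/3 at row 2 (u2 leaves); pivot element 3.
Pivot on row 2; the z-row RHS becomes 0 − (-3)·(5/3) = 5.
Next entering variable (most negative z-row entry -7): p.
Ratio test on column p — row 1: (52/3)/(2/3) = 26; row 2: (5/3)/(1/3) = 5; row 3: (10/3)/(8/3) = 5/4. Minimum is 5/4 at row 3 (u3 leaves); pivot element 8/3.
After the second pivot the z-row RHS is 5 − (-7)·(5/4) = 55/4.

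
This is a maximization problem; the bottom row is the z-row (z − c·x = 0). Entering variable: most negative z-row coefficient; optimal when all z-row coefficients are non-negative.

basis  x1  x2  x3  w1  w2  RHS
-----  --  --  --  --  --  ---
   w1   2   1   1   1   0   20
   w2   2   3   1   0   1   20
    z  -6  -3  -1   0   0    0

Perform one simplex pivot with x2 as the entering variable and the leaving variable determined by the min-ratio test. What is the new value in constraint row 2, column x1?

Ratio test on column x2 — row 1: 20/1 = 20; row 2: 20/3 = 20/3. Minimum is 20/3 at row 2 (w2 leaves); pivot element 3.
Divide row 2 by 3; eliminate column x2 from the other rows.
In the new row 2, the x1 entry is the old entry divided by the pivot: 2/3 = 2/3.

2/3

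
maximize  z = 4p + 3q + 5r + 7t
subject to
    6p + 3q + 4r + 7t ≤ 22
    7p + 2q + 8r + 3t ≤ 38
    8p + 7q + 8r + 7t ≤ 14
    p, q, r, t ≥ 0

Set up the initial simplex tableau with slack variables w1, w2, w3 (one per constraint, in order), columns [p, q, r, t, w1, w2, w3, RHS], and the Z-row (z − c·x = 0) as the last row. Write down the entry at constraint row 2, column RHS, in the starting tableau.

The RHS of constraint 2 is b_2 = 38.

38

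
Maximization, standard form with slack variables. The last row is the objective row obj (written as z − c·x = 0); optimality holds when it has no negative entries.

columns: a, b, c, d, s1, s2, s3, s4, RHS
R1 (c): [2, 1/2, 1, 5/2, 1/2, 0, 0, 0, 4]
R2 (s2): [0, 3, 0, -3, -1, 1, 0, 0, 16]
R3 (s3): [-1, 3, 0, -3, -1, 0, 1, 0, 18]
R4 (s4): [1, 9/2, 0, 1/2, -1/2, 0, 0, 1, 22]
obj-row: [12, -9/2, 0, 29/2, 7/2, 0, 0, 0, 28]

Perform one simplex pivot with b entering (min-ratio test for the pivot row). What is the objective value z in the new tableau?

Ratio test on column b — row 1: 4/(1/2) = 8; row 2: 16/3 = 16/3; row 3: 18/3 = 6; row 4: 22/(9/2) = 44/9. Minimum is 44/9 at row 4 (s4 leaves); pivot element 9/2.
Pivot on row 4; the obj-row RHS becomes 28 − (-9/2)·(44/9) = 50.

50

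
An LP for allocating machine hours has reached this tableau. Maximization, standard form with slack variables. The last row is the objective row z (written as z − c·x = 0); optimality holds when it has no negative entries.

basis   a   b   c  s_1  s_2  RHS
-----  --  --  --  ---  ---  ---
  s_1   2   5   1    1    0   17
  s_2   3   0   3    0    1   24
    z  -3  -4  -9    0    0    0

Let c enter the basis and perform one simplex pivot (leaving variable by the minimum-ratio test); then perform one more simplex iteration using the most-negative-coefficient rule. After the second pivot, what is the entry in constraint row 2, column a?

Ratio test on column c — row 1: 17/1 = 17; row 2: 24/3 = 8. Minimum is 8 at row 2 (s_2 leaves); pivot element 3.
Divide row 2 by 3; eliminate column c from the other rows.
Second iteration: most negative z-row entry is -4 in column b, so b enters.
Ratio test on column b — row 1: 9/5 = 9/5; row 2: entry 0 ≤ 0. Minimum is 9/5 at row 1 (s_1 leaves); pivot element 5.
Divide row 1 by 5; eliminate column b from the other rows.
After both pivots, the entry at constraint row 2, column a is 1.

1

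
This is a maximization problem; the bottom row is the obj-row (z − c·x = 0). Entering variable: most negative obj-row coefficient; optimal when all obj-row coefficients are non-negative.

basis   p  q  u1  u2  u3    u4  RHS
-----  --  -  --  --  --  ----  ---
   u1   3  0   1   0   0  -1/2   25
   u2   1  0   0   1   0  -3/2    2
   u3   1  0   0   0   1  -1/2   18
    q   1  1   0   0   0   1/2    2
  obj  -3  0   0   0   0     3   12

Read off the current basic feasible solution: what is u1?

25

u1 is basic (row 1); its value is the RHS of that row, 25.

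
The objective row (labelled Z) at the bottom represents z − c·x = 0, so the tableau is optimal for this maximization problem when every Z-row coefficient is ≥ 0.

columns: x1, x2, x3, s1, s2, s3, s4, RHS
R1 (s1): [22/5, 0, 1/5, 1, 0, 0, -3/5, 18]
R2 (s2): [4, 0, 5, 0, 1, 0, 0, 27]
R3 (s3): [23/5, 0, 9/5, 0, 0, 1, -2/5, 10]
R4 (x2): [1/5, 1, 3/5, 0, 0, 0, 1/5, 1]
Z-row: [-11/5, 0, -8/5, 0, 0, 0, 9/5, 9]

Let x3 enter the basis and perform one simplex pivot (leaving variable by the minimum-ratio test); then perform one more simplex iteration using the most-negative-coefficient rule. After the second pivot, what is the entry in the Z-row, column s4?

23/12

Ratio test on column x3 — row 1: 18/(1/5) = 90; row 2: 27/5 = 27/5; row 3: 10/(9/5) = 50/9; row 4: 1/(3/5) = 5/3. Minimum is 5/3 at row 4 (x2 leaves); pivot element 3/5.
Divide row 4 by 3/5; eliminate column x3 from the other rows.
Second iteration: most negative Z-row entry is -5/3 in column x1, so x1 enters.
Ratio test on column x1 — row 1: (53/3)/(13/3) = 53/13; row 2: (56/3)/(7/3) = 8; row 3: 7/4 = 7/4; row 4: (5/3)/(1/3) = 5. Minimum is 7/4 at row 3 (s3 leaves); pivot element 4.
Divide row 3 by 4; eliminate column x1 from the other rows.
After both pivots, the entry at the Z-row, column s4 is 23/12.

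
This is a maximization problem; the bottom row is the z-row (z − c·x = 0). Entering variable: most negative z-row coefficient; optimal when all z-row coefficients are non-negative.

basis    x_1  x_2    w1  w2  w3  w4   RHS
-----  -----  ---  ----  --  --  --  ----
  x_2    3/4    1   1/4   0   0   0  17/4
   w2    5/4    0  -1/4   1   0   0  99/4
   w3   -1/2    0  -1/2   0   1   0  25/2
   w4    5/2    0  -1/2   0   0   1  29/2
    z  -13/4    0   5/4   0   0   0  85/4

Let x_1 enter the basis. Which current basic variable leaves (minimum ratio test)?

x_2

Column x_1 entries and ratios — x_2: (17/4)/(3/4) = 17/3; w2: (99/4)/(5/4) = 99/5; w3: -1/2 ≤ 0, skip; w4: (29/2)/(5/2) = 29/5.
Smallest ratio is 17/3 in the row of x_2, so x_2 leaves.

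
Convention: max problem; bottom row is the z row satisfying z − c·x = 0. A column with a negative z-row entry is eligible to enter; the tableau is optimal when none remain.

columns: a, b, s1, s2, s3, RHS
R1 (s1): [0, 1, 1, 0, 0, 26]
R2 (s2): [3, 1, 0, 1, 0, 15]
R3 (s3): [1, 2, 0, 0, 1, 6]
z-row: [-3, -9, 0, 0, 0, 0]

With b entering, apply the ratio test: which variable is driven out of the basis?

s3

Column b entries and ratios — s1: 26/1 = 26; s2: 15/1 = 15; s3: 6/2 = 3.
Smallest ratio is 3 in the row of s3, so s3 leaves.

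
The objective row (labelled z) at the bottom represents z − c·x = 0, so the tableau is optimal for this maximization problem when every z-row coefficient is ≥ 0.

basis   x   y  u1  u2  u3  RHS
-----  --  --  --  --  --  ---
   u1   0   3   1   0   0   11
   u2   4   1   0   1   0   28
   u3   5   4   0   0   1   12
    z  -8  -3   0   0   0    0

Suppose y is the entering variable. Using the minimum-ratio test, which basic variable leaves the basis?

Column y entries and ratios — u1: 11/3 = 11/3; u2: 28/1 = 28; u3: 12/4 = 3.
Smallest ratio is 3 in the row of u3, so u3 leaves.

u3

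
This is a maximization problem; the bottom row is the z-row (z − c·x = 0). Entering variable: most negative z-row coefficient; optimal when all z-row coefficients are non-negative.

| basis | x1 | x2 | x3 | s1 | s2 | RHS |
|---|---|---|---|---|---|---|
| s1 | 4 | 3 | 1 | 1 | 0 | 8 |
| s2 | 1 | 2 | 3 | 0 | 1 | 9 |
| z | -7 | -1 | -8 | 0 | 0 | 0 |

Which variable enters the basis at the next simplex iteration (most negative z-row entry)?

Negative z-row entries: x1: -7, x2: -1, x3: -8.
The most negative is -8 in column x3, so x3 enters.

x3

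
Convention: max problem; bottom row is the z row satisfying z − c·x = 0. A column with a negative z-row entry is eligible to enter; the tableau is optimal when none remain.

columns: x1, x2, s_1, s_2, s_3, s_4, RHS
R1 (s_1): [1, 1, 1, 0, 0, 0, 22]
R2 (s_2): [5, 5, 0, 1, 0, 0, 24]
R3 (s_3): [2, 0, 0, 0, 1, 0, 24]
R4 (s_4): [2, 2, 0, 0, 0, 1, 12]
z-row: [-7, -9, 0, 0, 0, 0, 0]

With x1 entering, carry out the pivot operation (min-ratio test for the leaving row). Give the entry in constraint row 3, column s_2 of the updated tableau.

Ratio test on column x1 — row 1: 22/1 = 22; row 2: 24/5 = 24/5; row 3: 24/2 = 12; row 4: 12/2 = 6. Minimum is 24/5 at row 2 (s_2 leaves); pivot element 5.
Divide row 2 by 5; eliminate column x1 from the other rows.
Row 3 update in column s_2: 0 − 2·(1/5) = -2/5.

-2/5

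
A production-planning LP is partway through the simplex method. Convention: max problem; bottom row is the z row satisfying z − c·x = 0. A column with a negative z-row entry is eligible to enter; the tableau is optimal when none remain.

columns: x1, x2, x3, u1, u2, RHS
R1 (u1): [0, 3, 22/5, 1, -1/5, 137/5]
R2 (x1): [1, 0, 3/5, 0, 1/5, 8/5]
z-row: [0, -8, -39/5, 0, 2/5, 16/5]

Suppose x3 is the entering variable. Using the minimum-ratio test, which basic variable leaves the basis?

x1

Column x3 entries and ratios — u1: (137/5)/(22/5) = 137/22; x1: (8/5)/(3/5) = 8/3.
Smallest ratio is 8/3 in the row of x1, so x1 leaves.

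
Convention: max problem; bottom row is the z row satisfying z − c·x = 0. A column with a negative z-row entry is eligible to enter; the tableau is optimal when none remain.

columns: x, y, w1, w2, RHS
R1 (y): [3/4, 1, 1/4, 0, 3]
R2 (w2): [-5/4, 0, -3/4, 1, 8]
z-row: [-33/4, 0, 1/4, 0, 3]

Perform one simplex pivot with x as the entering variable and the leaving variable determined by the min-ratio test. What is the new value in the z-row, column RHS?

36

Ratio test on column x — row 1: 3/(3/4) = 4; row 2: entry -5/4 ≤ 0. Minimum is 4 at row 1 (y leaves); pivot element 3/4.
Divide row 1 by 3/4; eliminate column x from the other rows.
z-row update in column RHS: 3 − (-33/4)·4 = 36.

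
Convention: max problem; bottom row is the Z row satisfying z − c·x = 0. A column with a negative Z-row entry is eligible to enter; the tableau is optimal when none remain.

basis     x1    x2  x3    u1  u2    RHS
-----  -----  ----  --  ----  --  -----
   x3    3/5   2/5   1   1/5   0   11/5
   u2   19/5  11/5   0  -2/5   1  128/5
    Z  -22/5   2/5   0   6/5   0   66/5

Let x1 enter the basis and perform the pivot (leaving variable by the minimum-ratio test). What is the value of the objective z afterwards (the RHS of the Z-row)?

88/3

Ratio test on column x1 — row 1: (11/5)/(3/5) = 11/3; row 2: (128/5)/(19/5) = 128/19. Minimum is 11/3 at row 1 (x3 leaves); pivot element 3/5.
Pivot on row 1; the Z-row RHS becomes 66/5 − (-22/5)·(11/3) = 88/3.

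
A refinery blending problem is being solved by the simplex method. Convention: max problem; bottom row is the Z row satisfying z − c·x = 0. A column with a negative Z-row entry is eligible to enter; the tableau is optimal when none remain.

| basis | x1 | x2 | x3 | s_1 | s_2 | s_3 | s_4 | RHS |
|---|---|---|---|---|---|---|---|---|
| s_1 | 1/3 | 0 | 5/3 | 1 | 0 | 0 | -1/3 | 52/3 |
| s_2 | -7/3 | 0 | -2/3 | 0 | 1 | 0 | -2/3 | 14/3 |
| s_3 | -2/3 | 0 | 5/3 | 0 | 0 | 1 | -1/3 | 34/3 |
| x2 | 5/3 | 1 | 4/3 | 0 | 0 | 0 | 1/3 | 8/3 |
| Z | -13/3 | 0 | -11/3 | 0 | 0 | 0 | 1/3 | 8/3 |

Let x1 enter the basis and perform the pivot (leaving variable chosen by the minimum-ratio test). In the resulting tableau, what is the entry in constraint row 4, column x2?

3/5

Ratio test on column x1 — row 1: (52/3)/(1/3) = 52; row 2: entry -7/3 ≤ 0; row 3: entry -2/3 ≤ 0; row 4: (8/3)/(5/3) = 8/5. Minimum is 8/5 at row 4 (x2 leaves); pivot element 5/3.
Divide row 4 by 5/3; eliminate column x1 from the other rows.
In the new row 4, the x2 entry is the old entry divided by the pivot: 1/(5/3) = 3/5.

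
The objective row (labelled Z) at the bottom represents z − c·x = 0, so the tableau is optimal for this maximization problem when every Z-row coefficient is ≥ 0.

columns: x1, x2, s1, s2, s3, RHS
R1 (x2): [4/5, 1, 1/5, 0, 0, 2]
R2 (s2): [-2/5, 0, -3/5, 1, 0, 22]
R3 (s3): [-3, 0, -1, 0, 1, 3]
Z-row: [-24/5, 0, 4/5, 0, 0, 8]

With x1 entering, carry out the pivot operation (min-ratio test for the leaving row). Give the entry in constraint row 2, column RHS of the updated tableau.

Ratio test on column x1 — row 1: 2/(4/5) = 5/2; row 2: entry -2/5 ≤ 0; row 3: entry -3 ≤ 0. Minimum is 5/2 at row 1 (x2 leaves); pivot element 4/5.
Divide row 1 by 4/5; eliminate column x1 from the other rows.
Row 2 update in column RHS: 22 − (-2/5)·(5/2) = 23.

23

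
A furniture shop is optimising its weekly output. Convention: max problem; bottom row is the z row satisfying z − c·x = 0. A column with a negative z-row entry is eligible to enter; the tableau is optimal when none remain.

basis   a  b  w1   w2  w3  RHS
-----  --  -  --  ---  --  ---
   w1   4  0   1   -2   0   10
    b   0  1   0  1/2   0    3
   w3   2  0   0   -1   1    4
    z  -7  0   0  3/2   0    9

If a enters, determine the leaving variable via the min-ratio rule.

w3

Column a entries and ratios — w1: 10/4 = 5/2; b: 0 ≤ 0, skip; w3: 4/2 = 2.
Smallest ratio is 2 in the row of w3, so w3 leaves.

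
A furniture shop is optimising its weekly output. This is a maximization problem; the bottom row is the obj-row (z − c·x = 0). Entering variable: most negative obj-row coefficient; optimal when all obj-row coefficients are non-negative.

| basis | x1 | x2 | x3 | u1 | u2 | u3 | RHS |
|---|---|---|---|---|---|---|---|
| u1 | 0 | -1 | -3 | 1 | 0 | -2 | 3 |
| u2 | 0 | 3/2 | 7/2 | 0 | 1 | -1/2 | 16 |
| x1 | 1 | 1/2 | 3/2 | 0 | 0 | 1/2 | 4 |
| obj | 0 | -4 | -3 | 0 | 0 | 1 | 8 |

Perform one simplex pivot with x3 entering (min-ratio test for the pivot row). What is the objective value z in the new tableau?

Ratio test on column x3 — row 1: entry -3 ≤ 0; row 2: 16/(7/2) = 32/7; row 3: 4/(3/2) = 8/3. Minimum is 8/3 at row 3 (x1 leaves); pivot element 3/2.
Pivot on row 3; the obj-row RHS becomes 8 − (-3)·(8/3) = 16.

16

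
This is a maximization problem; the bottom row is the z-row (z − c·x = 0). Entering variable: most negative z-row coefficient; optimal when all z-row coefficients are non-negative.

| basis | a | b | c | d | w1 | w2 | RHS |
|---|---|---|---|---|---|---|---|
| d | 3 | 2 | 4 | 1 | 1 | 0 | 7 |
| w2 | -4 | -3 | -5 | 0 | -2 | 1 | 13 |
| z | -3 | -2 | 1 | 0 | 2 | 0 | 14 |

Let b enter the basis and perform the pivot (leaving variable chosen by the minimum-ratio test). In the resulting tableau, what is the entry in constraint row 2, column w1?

Ratio test on column b — row 1: 7/2 = 7/2; row 2: entry -3 ≤ 0. Minimum is 7/2 at row 1 (d leaves); pivot element 2.
Divide row 1 by 2; eliminate column b from the other rows.
Row 2 update in column w1: -2 − (-3)·(1/2) = -1/2.

-1/2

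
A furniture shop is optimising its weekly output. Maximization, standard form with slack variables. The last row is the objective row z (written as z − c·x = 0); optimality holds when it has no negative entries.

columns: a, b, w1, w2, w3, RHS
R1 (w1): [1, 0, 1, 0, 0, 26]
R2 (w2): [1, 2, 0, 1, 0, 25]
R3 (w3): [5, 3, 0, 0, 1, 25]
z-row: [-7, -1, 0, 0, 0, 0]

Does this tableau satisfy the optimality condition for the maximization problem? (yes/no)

no

The z-row has a negative entry -7 in column a, so it is not optimal.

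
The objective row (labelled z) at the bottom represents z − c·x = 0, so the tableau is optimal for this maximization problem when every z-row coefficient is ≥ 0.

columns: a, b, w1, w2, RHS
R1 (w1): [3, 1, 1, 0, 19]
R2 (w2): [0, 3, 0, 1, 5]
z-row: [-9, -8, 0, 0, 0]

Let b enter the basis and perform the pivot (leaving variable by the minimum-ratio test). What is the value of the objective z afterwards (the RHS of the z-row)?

Ratio test on column b — row 1: 19/1 = 19; row 2: 5/3 = 5/3. Minimum is 5/3 at row 2 (w2 leaves); pivot element 3.
Pivot on row 2; the z-row RHS becomes 0 − (-8)·(5/3) = 40/3.

40/3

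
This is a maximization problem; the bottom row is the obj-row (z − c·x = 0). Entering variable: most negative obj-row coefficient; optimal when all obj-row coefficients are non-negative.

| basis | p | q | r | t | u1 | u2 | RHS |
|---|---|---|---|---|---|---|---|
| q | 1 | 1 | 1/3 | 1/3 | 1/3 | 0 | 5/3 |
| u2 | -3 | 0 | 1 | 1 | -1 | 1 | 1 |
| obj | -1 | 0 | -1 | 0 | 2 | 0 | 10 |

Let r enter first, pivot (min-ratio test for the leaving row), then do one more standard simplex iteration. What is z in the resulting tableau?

Ratio test on column r — row 1: (5/3)/(1/3) = 5; row 2: 1/1 = 1. Minimum is 1 at row 2 (u2 leaves); pivot element 1.
Pivot on row 2; the obj-row RHS becomes 10 − (-1)·1 = 11.
Next entering variable (most negative obj-row entry -4): p.
Ratio test on column p — row 1: (4/3)/2 = 2/3; row 2: entry -3 ≤ 0. Minimum is 2/3 at row 1 (q leaves); pivot element 2.
After the second pivot the obj-row RHS is 11 − (-4)·(2/3) = 41/3.

41/3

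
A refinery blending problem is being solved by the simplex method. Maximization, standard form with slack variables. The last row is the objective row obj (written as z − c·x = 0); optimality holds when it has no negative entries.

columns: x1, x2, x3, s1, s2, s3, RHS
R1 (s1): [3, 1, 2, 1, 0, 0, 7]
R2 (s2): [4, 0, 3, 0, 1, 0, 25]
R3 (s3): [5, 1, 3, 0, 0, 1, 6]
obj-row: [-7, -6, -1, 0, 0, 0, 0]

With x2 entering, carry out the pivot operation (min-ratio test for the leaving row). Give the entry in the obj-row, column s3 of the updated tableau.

Ratio test on column x2 — row 1: 7/1 = 7; row 2: entry 0 ≤ 0; row 3: 6/1 = 6. Minimum is 6 at row 3 (s3 leaves); pivot element 1.
Divide row 3 by 1; eliminate column x2 from the other rows.
obj-row update in column s3: 0 − (-6)·1 = 6.

6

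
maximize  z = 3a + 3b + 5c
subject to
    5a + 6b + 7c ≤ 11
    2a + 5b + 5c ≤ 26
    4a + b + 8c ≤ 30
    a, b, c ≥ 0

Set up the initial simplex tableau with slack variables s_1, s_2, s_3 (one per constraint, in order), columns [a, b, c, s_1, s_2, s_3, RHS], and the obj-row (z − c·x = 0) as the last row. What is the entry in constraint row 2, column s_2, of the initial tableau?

1

Slack s_2 belongs to constraint 2; its column is the unit vector e_2, so the entry in row 2 is 1.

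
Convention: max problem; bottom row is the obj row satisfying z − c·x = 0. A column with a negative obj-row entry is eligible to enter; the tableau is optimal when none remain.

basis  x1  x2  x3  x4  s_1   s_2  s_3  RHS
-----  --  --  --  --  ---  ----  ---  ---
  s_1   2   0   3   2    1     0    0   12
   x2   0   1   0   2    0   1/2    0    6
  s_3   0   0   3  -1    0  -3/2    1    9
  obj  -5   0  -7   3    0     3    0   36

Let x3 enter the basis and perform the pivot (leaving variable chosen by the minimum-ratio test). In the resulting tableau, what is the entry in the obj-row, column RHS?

Ratio test on column x3 — row 1: 12/3 = 4; row 2: entry 0 ≤ 0; row 3: 9/3 = 3. Minimum is 3 at row 3 (s_3 leaves); pivot element 3.
Divide row 3 by 3; eliminate column x3 from the other rows.
obj-row update in column RHS: 36 − (-7)·3 = 57.

57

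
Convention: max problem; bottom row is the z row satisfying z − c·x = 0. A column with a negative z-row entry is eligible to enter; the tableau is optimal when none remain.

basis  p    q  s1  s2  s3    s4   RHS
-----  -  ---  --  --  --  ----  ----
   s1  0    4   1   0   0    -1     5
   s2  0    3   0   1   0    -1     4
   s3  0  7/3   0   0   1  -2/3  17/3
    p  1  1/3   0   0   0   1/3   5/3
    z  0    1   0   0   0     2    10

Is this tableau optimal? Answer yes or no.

yes

Every z-row coefficient is ≥ 0, so the tableau is optimal.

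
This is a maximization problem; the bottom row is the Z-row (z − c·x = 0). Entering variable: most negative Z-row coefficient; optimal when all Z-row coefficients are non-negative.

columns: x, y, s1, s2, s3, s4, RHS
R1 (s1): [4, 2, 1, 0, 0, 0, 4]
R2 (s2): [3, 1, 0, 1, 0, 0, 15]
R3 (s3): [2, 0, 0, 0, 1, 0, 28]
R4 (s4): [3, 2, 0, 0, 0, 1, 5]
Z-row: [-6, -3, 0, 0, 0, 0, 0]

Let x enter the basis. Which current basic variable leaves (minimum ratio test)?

Column x entries and ratios — s1: 4/4 = 1; s2: 15/3 = 5; s3: 28/2 = 14; s4: 5/3 = 5/3.
Smallest ratio is 1 in the row of s1, so s1 leaves.

s1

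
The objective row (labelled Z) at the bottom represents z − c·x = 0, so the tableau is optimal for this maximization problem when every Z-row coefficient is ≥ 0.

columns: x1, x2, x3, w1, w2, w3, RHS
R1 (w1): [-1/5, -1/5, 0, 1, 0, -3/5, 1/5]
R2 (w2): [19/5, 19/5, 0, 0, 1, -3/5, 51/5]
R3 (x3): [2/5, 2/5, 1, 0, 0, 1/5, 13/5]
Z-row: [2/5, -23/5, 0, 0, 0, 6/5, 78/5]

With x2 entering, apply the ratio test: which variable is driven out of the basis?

w2

Column x2 entries and ratios — w1: -1/5 ≤ 0, skip; w2: (51/5)/(19/5) = 51/19; x3: (13/5)/(2/5) = 13/2.
Smallest ratio is 51/19 in the row of w2, so w2 leaves.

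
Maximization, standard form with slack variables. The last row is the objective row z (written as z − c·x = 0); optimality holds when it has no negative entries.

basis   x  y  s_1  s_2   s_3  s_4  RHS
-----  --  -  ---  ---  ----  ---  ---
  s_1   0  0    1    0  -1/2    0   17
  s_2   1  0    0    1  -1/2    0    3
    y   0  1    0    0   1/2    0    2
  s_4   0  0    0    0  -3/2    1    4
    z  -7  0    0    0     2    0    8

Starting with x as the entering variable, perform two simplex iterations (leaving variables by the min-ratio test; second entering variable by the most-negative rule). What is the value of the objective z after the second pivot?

35

Ratio test on column x — row 1: entry 0 ≤ 0; row 2: 3/1 = 3; row 3: entry 0 ≤ 0; row 4: entry 0 ≤ 0. Minimum is 3 at row 2 (s_2 leaves); pivot element 1.
Pivot on row 2; the z-row RHS becomes 8 − (-7)·3 = 29.
Next entering variable (most negative z-row entry -3/2): s_3.
Ratio test on column s_3 — row 1: entry -1/2 ≤ 0; row 2: entry -1/2 ≤ 0; row 3: 2/(1/2) = 4; row 4: entry -3/2 ≤ 0. Minimum is 4 at row 3 (y leaves); pivot element 1/2.
After the second pivot the z-row RHS is 29 − (-3/2)·4 = 35.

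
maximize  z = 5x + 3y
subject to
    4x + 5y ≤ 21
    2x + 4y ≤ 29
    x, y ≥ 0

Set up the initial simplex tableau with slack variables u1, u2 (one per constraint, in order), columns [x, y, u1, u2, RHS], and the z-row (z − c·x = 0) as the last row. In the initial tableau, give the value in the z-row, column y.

-3

The z-row carries the negated objective coefficients: the y entry is -3.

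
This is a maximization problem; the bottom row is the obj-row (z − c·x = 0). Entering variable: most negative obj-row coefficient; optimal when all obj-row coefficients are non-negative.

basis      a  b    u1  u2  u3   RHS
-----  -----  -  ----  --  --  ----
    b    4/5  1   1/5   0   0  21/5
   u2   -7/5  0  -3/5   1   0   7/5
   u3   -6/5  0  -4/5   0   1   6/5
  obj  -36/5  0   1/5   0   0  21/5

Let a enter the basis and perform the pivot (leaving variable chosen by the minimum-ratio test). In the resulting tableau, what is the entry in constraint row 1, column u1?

Ratio test on column a — row 1: (21/5)/(4/5) = 21/4; row 2: entry -7/5 ≤ 0; row 3: entry -6/5 ≤ 0. Minimum is 21/4 at row 1 (b leaves); pivot element 4/5.
Divide row 1 by 4/5; eliminate column a from the other rows.
In the new row 1, the u1 entry is the old entry divided by the pivot: (1/5)/(4/5) = 1/4.

1/4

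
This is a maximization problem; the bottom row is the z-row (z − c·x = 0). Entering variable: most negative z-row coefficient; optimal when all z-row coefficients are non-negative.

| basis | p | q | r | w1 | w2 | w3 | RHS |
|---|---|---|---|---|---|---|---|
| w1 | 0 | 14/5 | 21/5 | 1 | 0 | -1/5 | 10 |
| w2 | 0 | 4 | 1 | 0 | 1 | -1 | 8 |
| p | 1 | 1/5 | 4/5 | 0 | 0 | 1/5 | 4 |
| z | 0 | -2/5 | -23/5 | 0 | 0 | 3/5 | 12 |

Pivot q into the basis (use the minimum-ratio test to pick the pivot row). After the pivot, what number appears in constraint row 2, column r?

Ratio test on column q — row 1: 10/(14/5) = 25/7; row 2: 8/4 = 2; row 3: 4/(1/5) = 20. Minimum is 2 at row 2 (w2 leaves); pivot element 4.
Divide row 2 by 4; eliminate column q from the other rows.
In the new row 2, the r entry is the old entry divided by the pivot: 1/4 = 1/4.

1/4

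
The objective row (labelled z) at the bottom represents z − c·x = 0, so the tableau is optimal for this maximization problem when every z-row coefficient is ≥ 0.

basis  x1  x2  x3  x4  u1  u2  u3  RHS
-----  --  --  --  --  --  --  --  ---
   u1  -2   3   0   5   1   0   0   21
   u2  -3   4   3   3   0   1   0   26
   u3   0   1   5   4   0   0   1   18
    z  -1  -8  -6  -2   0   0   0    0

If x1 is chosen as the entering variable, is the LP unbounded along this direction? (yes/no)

Every constraint-row entry in column x1 is ≤ 0, so increasing x1 is unbounded.

yes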